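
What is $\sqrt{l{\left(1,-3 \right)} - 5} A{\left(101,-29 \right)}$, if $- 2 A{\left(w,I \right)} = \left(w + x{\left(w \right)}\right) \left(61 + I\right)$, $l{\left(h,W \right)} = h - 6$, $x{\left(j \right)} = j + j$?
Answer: $- 4848 i \sqrt{10} \approx - 15331.0 i$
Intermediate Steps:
$x{\left(j \right)} = 2 j$
$l{\left(h,W \right)} = -6 + h$ ($l{\left(h,W \right)} = h - 6 = -6 + h$)
$A{\left(w,I \right)} = - \frac{3 w \left(61 + I\right)}{2}$ ($A{\left(w,I \right)} = - \frac{\left(w + 2 w\right) \left(61 + I\right)}{2} = - \frac{3 w \left(61 + I\right)}{2}$)
$\sqrt{l{\left(1,-3 \right)} - 5} A{\left(101,-29 \right)} = \sqrt{\left(-6 + 1\right) - 5} \cdot \frac{3}{2} \cdot 101 \left(-61 - -29\right) = \sqrt{-5 - 5} \cdot \frac{3}{2} \cdot 101 \left(-61 + 29\right) = \sqrt{-10} \cdot \frac{3}{2} \cdot 101 \left(-32\right) = i \sqrt{10} \left(-4848\right) = - 4848 i \sqrt{10}$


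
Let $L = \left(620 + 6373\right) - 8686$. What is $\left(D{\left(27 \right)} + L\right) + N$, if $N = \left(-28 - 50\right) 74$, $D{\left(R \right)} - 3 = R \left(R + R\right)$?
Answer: $-6004$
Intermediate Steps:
$L = -1693$ ($L = 6993 - 8686 = -1693$)
$D{\left(R \right)} = 3 + 2 R^{2}$ ($D{\left(R \right)} = 3 + R \left(R + R\right) = 3 + R 2 R = 3 + 2 R^{2}$)
$N = -5772$ ($N = \left(-78\right) 74 = -5772$)
$\left(D{\left(27 \right)} + L\right) + N = \left(\left(3 + 2 \cdot 27^{2}\right) - 1693\right) - 5772 = \left(\left(3 + 2 \cdot 729\right) - 1693\right) - 5772 = \left(\left(3 + 1458\right) - 1693\right) - 5772 = \left(1461 - 1693\right) - 5772 = -232 - 5772 = -6004$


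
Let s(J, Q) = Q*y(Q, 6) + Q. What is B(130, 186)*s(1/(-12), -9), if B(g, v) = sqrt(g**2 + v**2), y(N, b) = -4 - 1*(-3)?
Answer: 0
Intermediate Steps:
y(N, b) = -1 (y(N, b) = -4 + 3 = -1)
s(J, Q) = 0 (s(J, Q) = Q*(-1) + Q = -Q + Q = 0)
B(130, 186)*s(1/(-12), -9) = sqrt(130**2 + 186**2)*0 = sqrt(16900 + 34596)*0 = sqrt(51496)*0 = (2*sqrt(12874))*0 = 0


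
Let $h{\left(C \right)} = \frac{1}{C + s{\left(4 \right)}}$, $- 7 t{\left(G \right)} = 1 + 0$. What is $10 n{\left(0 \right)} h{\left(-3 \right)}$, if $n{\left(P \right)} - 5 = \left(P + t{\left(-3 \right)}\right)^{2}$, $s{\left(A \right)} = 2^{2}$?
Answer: $\frac{2460}{49} \approx 50.204$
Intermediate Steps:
$t{\left(G \right)} = - \frac{1}{7}$ ($t{\left(G \right)} = - \frac{1 + 0}{7} = \left(- \frac{1}{7}\right) 1 = - \frac{1}{7}$)
$s{\left(A \right)} = 4$
$n{\left(P \right)} = 5 + \left(- \frac{1}{7} + P\right)^{2}$ ($n{\left(P \right)} = 5 + \left(P - \frac{1}{7}\right)^{2} = 5 + \left(- \frac{1}{7} + P\right)^{2}$)
$h{\left(C \right)} = \frac{1}{4 + C}$ ($h{\left(C \right)} = \frac{1}{C + 4} = \frac{1}{4 + C}$)
$10 n{\left(0 \right)} h{\left(-3 \right)} = \frac{10 \left(5 + \frac{\left(-1 + 7 \cdot 0\right)^{2}}{49}\right)}{4 - 3} = \frac{10 \left(5 + \frac{\left(-1 + 0\right)^{2}}{49}\right)}{1} = 10 \left(5 + \frac{\left(-1\right)^{2}}{49}\right) 1 = 10 \left(5 + \frac{1}{49} \cdot 1\right) 1 = 10 \left(5 + \frac{1}{49}\right) 1 = 10 \cdot \frac{246}{49} \cdot 1 = \frac{2460}{49} \cdot 1 = \frac{2460}{49}$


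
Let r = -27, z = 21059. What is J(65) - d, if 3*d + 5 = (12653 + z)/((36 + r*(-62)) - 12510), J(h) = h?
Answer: 137107/2025 ≈ 67.707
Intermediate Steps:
d = -5482/2025 (d = -5/3 + ((12653 + 21059)/((36 - 27*(-62)) - 12510))/3 = -5/3 + (33712/((36 + 1674) - 12510))/3 = -5/3 + (33712/(1710 - 12510))/3 = -5/3 + (33712/(-10800))/3 = -5/3 + (33712*(-1/10800))/3 = -5/3 + (⅓)*(-2107/675) = -5/3 - 2107/2025 = -5482/2025 ≈ -2.7072)
J(65) - d = 65 - 1*(-5482/2025) = 65 + 5482/2025 = 137107/2025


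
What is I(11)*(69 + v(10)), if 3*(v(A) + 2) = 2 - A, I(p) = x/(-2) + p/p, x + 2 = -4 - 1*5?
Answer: 2509/6 ≈ 418.17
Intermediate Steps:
x = -11 (x = -2 + (-4 - 1*5) = -2 + (-4 - 5) = -2 - 9 = -11)
I(p) = 13/2 (I(p) = -11/(-2) + p/p = -11*(-½) + 1 = 11/2 + 1 = 13/2)
v(A) = -4/3 - A/3 (v(A) = -2 + (2 - A)/3 = -2 + (⅔ - A/3) = -4/3 - A/3)
I(11)*(69 + v(10)) = 13*(69 + (-4/3 - ⅓*10))/2 = 13*(69 + (-4/3 - 10/3))/2 = 13*(69 - 14/3)/2 = (13/2)*(193/3) = 2509/6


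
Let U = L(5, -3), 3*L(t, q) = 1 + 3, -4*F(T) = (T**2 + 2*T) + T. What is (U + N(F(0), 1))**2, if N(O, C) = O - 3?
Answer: 25/9 ≈ 2.7778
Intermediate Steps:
F(T) = -3*T/4 - T**2/4 (F(T) = -((T**2 + 2*T) + T)/4 = -(T**2 + 3*T)/4 = -3*T/4 - T**2/4)
L(t, q) = 4/3 (L(t, q) = (1 + 3)/3 = (1/3)*4 = 4/3)
N(O, C) = -3 + O
U = 4/3 ≈ 1.3333
(U + N(F(0), 1))**2 = (4/3 + (-3 - 1/4*0*(3 + 0)))**2 = (4/3 + (-3 - 1/4*0*3))**2 = (4/3 + (-3 + 0))**2 = (4/3 - 3)**2 = (-5/3)**2 = 25/9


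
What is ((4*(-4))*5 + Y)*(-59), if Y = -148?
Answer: 13452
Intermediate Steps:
((4*(-4))*5 + Y)*(-59) = ((4*(-4))*5 - 148)*(-59) = (-16*5 - 148)*(-59) = (-80 - 148)*(-59) = -228*(-59) = 13452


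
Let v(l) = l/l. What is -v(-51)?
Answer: -1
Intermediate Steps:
v(l) = 1
-v(-51) = -1*1 = -1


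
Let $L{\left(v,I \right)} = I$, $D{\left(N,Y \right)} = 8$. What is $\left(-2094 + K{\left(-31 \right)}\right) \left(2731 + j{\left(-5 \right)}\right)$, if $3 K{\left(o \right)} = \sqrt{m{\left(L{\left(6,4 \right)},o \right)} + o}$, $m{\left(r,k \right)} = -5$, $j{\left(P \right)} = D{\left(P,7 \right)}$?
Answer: $-5735466 + 5478 i \approx -5.7355 \cdot 10^{6} + 5478.0 i$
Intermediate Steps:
$j{\left(P \right)} = 8$
$K{\left(o \right)} = \frac{\sqrt{-5 + o}}{3}$
$\left(-2094 + K{\left(-31 \right)}\right) \left(2731 + j{\left(-5 \right)}\right) = \left(-2094 + \frac{\sqrt{-5 - 31}}{3}\right) \left(2731 + 8\right) = \left(-2094 + \frac{\sqrt{-36}}{3}\right) 2739 = \left(-2094 + \frac{6 i}{3}\right) 2739 = \left(-2094 + 2 i\right) 2739 = -5735466 + 5478 i$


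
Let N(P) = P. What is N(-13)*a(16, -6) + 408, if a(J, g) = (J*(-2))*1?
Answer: 824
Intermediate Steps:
a(J, g) = -2*J (a(J, g) = -2*J*1 = -2*J)
N(-13)*a(16, -6) + 408 = -(-26)*16 + 408 = -13*(-32) + 408 = 416 + 408 = 824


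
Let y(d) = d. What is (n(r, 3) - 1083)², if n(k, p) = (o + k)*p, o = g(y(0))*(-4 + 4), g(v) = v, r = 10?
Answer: 1108809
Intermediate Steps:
o = 0 (o = 0*(-4 + 4) = 0*0 = 0)
n(k, p) = k*p (n(k, p) = (0 + k)*p = k*p)
(n(r, 3) - 1083)² = (10*3 - 1083)² = (30 - 1083)² = (-1053)² = 1108809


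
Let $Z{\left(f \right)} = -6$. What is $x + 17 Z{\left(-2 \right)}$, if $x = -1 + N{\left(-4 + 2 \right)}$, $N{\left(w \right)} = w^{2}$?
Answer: $-99$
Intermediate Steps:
$x = 3$ ($x = -1 + \left(-4 + 2\right)^{2} = -1 + \left(-2\right)^{2} = -1 + 4 = 3$)
$x + 17 Z{\left(-2 \right)} = 3 + 17 \left(-6\right) = 3 - 102 = -99$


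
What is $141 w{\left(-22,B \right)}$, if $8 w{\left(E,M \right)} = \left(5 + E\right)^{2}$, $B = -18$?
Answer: $\frac{40749}{8} \approx 5093.6$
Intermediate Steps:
$w{\left(E,M \right)} = \frac{\left(5 + E\right)^{2}}{8}$
$141 w{\left(-22,B \right)} = 141 \frac{\left(5 - 22\right)^{2}}{8} = 141 \frac{\left(-17\right)^{2}}{8} = 141 \cdot \frac{1}{8} \cdot 289 = 141 \cdot \frac{289}{8} = \frac{40749}{8}$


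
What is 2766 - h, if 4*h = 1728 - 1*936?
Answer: 2568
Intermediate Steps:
h = 198 (h = (1728 - 1*936)/4 = (1728 - 936)/4 = (1/4)*792 = 198)
2766 - h = 2766 - 1*198 = 2766 - 198 = 2568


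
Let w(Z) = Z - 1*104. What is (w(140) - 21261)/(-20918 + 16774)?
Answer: 21225/4144 ≈ 5.1219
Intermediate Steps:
w(Z) = -104 + Z (w(Z) = Z - 104 = -104 + Z)
(w(140) - 21261)/(-20918 + 16774) = ((-104 + 140) - 21261)/(-20918 + 16774) = (36 - 21261)/(-4144) = -21225*(-1/4144) = 21225/4144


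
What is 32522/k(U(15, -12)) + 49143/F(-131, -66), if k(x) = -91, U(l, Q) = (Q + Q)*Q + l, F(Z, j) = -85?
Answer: -1033769/1105 ≈ -935.54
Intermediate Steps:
U(l, Q) = l + 2*Q**2 (U(l, Q) = (2*Q)*Q + l = 2*Q**2 + l = l + 2*Q**2)
32522/k(U(15, -12)) + 49143/F(-131, -66) = 32522/(-91) + 49143/(-85) = 32522*(-1/91) + 49143*(-1/85) = -4646/13 - 49143/85 = -1033769/1105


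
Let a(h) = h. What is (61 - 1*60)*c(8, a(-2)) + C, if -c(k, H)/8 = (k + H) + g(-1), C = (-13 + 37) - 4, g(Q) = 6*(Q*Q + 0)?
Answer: -76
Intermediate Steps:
g(Q) = 6*Q² (g(Q) = 6*(Q² + 0) = 6*Q²)
C = 20 (C = 24 - 4 = 20)
c(k, H) = -48 - 8*H - 8*k (c(k, H) = -8*((k + H) + 6*(-1)²) = -8*((H + k) + 6*1) = -8*((H + k) + 6) = -8*(6 + H + k) = -48 - 8*H - 8*k)
(61 - 1*60)*c(8, a(-2)) + C = (61 - 1*60)*(-48 - 8*(-2) - 8*8) + 20 = (61 - 60)*(-48 + 16 - 64) + 20 = 1*(-96) + 20 = -96 + 20 = -76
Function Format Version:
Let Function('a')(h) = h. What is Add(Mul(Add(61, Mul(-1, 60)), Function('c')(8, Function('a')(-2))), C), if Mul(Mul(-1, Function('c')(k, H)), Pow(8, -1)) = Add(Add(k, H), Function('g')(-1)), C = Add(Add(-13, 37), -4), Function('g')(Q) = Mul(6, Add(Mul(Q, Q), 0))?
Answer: -76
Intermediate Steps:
Function('g')(Q) = Mul(6, Pow(Q, 2)) (Function('g')(Q) = Mul(6, Add(Pow(Q, 2), 0)) = Mul(6, Pow(Q, 2)))
C = 20 (C = Add(24, -4) = 20)
Function('c')(k, H) = Add(-48, Mul(-8, H), Mul(-8, k)) (Function('c')(k, H) = Mul(-8, Add(Add(k, H), Mul(6, Pow(-1, 2)))) = Mul(-8, Add(Add(H, k), Mul(6, 1))) = Mul(-8, Add(Add(H, k), 6)) = Mul(-8, Add(6, H, k)) = Add(-48, Mul(-8, H), Mul(-8, k)))
Add(Mul(Add(61, Mul(-1, 60)), Function('c')(8, Function('a')(-2))), C) = Add(Mul(Add(61, Mul(-1, 60)), Add(-48, Mul(-8, -2), Mul(-8, 8))), 20) = Add(Mul(Add(61, -60), Add(-48, 16, -64)), 20) = Add(Mul(1, -96), 20) = Add(-96, 20) = -76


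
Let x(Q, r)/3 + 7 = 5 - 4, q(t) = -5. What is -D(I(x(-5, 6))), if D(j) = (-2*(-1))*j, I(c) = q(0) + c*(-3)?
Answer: -98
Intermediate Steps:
x(Q, r) = -18 (x(Q, r) = -21 + 3*(5 - 4) = -21 + 3*1 = -21 + 3 = -18)
I(c) = -5 - 3*c (I(c) = -5 + c*(-3) = -5 - 3*c)
D(j) = 2*j
-D(I(x(-5, 6))) = -2*(-5 - 3*(-18)) = -2*(-5 + 54) = -2*49 = -1*98 = -98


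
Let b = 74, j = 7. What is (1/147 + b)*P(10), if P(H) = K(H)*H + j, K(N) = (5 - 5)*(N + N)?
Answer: 10879/21 ≈ 518.05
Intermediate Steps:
K(N) = 0 (K(N) = 0*(2*N) = 0)
P(H) = 7 (P(H) = 0*H + 7 = 0 + 7 = 7)
(1/147 + b)*P(10) = (1/147 + 74)*7 = (10879/147)*7 = 10879/21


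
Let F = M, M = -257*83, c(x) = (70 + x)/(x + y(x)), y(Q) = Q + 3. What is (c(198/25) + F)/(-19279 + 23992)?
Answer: -10044953/2219823 ≈ -4.5251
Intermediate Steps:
y(Q) = 3 + Q
c(x) = (70 + x)/(3 + 2*x) (c(x) = (70 + x)/(x + (3 + x)) = (70 + x)/(3 + 2*x))
M = -21331
F = -21331
(c(198/25) + F)/(-19279 + 23992) = ((70 + 198/25)/(3 + 2*(198/25)) - 21331)/(-19279 + 23992) = ((70 + 198*(1/25))/(3 + 2*(198*(1/25))) - 21331)/4713 = ((70 + 198/25)/(3 + 2*(198/25)) - 21331)*(1/4713) = ((1948/25)/(3 + 396/25) - 21331)*(1/4713) = ((1948/25)/(471/25) - 21331)*(1/4713) = ((25/471)*(1948/25) - 21331)*(1/4713) = (1948/471 - 21331)*(1/4713) = -10044953/471*1/4713 = -10044953/2219823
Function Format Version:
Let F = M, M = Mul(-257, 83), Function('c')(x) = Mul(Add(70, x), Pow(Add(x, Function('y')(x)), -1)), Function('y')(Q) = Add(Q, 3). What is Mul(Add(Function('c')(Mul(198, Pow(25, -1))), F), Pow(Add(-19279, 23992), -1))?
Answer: Rational(-10044953, 2219823) ≈ -4.5251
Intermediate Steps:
Function('y')(Q) = Add(3, Q)
Function('c')(x) = Mul(Pow(Add(3, Mul(2, x)), -1), Add(70, x)) (Function('c')(x) = Mul(Add(70, x), Pow(Add(x, Add(3, x)), -1)) = Mul(Add(70, x), Pow(Add(3, Mul(2, x)), -1)) = Mul(Pow(Add(3, Mul(2, x)), -1), Add(70, x)))
M = -21331
F = -21331
Mul(Add(Function('c')(Mul(198, Pow(25, -1))), F), Pow(Add(-19279, 23992), -1)) = Mul(Add(Mul(Pow(Add(3, Mul(2, Mul(198, Pow(25, -1)))), -1), Add(70, Mul(198, Pow(25, -1)))), -21331), Pow(Add(-19279, 23992), -1)) = Mul(Add(Mul(Pow(Add(3, Mul(2, Mul(198, Rational(1, 25)))), -1), Add(70, Mul(198, Rational(1, 25)))), -21331), Pow(4713, -1)) = Mul(Add(Mul(Pow(Add(3, Mul(2, Rational(198, 25))), -1), Add(70, Rational(198, 25))), -21331), Rational(1, 4713)) = Mul(Add(Mul(Pow(Add(3, Rational(396, 25)), -1), Rational(1948, 25)), -21331), Rational(1, 4713)) = Mul(Add(Mul(Pow(Rational(471, 25), -1), Rational(1948, 25)), -21331), Rational(1, 4713)) = Mul(Add(Mul(Rational(25, 471), Rational(1948, 25)), -21331), Rational(1, 4713)) = Mul(Add(Rational(1948, 471), -21331), Rational(1, 4713)) = Mul(Rational(-10044953, 471), Rational(1, 4713)) = Rational(-10044953, 2219823)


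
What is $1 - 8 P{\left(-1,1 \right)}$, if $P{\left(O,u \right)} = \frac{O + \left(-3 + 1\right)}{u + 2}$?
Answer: $9$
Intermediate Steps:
$P{\left(O,u \right)} = \frac{-2 + O}{2 + u}$ ($P{\left(O,u \right)} = \frac{O - 2}{2 + u} = \frac{-2 + O}{2 + u}$)
$1 - 8 P{\left(-1,1 \right)} = 1 - 8 \frac{-2 - 1}{2 + 1} = 1 - 8 \cdot \frac{1}{3} \left(-3\right) = 1 - -8 = 1 + 8 = 9$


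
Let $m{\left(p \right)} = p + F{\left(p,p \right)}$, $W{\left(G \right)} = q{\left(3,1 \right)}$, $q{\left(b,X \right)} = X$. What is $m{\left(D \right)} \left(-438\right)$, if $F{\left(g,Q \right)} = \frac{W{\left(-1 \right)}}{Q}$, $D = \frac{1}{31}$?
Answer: $- \frac{421356}{31} \approx -13592.0$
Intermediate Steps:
$D = \frac{1}{31} \approx 0.032258$
$W{\left(G \right)} = 1$
$F{\left(g,Q \right)} = \frac{1}{Q}$ ($F{\left(g,Q \right)} = 1 \frac{1}{Q} = \frac{1}{Q}$)
$m{\left(p \right)} = p + \frac{1}{p}$
$m{\left(D \right)} \left(-438\right) = \left(\frac{1}{31} + \frac{1}{\frac{1}{31}}\right) \left(-438\right) = \left(\frac{1}{31} + 31\right) \left(-438\right) = \frac{962}{31} \left(-438\right) = - \frac{421356}{31}$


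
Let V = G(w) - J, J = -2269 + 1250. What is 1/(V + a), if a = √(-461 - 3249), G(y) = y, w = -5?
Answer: 507/515953 - I*√3710/1031906 ≈ 0.00098265 - 5.9026e-5*I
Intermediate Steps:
J = -1019
V = 1014 (V = -5 - 1*(-1019) = -5 + 1019 = 1014)
a = I*√3710 (a = √(-3710) = I*√3710 ≈ 60.91*I)
1/(V + a) = 1/(1014 + I*√3710)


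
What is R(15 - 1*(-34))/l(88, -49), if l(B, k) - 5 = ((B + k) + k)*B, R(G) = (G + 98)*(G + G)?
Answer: -2058/125 ≈ -16.464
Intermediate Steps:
R(G) = 2*G*(98 + G) (R(G) = (98 + G)*(2*G) = 2*G*(98 + G))
l(B, k) = 5 + B*(B + 2*k) (l(B, k) = 5 + ((B + k) + k)*B = 5 + (B + 2*k)*B = 5 + B*(B + 2*k))
R(15 - 1*(-34))/l(88, -49) = (2*(15 - 1*(-34))*(98 + (15 - 1*(-34))))/(5 + 88² + 2*88*(-49)) = (2*(15 + 34)*(98 + (15 + 34)))/(5 + 7744 - 8624) = (2*49*(98 + 49))/(-875) = (2*49*147)*(-1/875) = 14406*(-1/875) = -2058/125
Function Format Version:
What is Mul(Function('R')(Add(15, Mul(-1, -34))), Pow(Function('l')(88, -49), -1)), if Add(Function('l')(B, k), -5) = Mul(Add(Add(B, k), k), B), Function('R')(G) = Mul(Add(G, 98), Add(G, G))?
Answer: Rational(-2058, 125) ≈ -16.464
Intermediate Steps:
Function('R')(G) = Mul(2, G, Add(98, G)) (Function('R')(G) = Mul(Add(98, G), Mul(2, G)) = Mul(2, G, Add(98, G)))
Function('l')(B, k) = Add(5, Mul(B, Add(B, Mul(2, k)))) (Function('l')(B, k) = Add(5, Mul(Add(Add(B, k), k), B)) = Add(5, Mul(Add(B, Mul(2, k)), B)) = Add(5, Mul(B, Add(B, Mul(2, k)))))
Mul(Function('R')(Add(15, Mul(-1, -34))), Pow(Function('l')(88, -49), -1)) = Mul(Mul(2, Add(15, Mul(-1, -34)), Add(98, Add(15, Mul(-1, -34)))), Pow(Add(5, Pow(88, 2), Mul(2, 88, -49)), -1)) = Mul(Mul(2, Add(15, 34), Add(98, Add(15, 34))), Pow(Add(5, 7744, -8624), -1)) = Mul(Mul(2, 49, Add(98, 49)), Pow(-875, -1)) = Mul(Mul(2, 49, 147), Rational(-1, 875)) = Mul(14406, Rational(-1, 875)) = Rational(-2058, 125)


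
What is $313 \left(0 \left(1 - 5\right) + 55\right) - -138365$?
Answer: $155580$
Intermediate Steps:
$313 \left(0 \left(1 - 5\right) + 55\right) - -138365 = 313 \left(0 \left(-4\right) + 55\right) + 138365 = 313 \left(0 + 55\right) + 138365 = 313 \cdot 55 + 138365 = 17215 + 138365 = 155580$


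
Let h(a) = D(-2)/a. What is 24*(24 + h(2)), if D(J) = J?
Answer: 552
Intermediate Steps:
h(a) = -2/a
24*(24 + h(2)) = 24*(24 - 2/2) = 24*(24 - 2*½) = 24*(24 - 1) = 24*23 = 552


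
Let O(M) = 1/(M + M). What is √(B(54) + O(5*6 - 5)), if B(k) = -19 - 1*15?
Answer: I*√3398/10 ≈ 5.8292*I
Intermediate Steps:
B(k) = -34 (B(k) = -19 - 15 = -34)
O(M) = 1/(2*M)
√(B(54) + O(5*6 - 5)) = √(-34 + 1/(2*(5*6 - 5))) = √(-34 + 1/(2*(30 - 5))) = √(-34 + (½)/25) = √(-34 + (½)*(1/25)) = √(-34 + 1/50) = √(-1699/50) = I*√3398/10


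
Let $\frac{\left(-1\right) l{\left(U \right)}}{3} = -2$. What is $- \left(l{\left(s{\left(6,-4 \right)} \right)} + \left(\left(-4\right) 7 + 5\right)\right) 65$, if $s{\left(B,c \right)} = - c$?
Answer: $1105$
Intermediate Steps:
$l{\left(U \right)} = 6$ ($l{\left(U \right)} = \left(-3\right) \left(-2\right) = 6$)
$- \left(l{\left(s{\left(6,-4 \right)} \right)} + \left(\left(-4\right) 7 + 5\right)\right) 65 = - \left(6 + \left(\left(-4\right) 7 + 5\right)\right) 65 = - \left(6 + \left(-28 + 5\right)\right) 65 = - \left(6 - 23\right) 65 = - \left(-17\right) 65 = \left(-1\right) \left(-1105\right) = 1105$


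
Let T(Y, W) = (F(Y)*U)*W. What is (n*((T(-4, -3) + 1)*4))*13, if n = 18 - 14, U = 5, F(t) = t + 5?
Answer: -2912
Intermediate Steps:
F(t) = 5 + t
T(Y, W) = W*(25 + 5*Y) (T(Y, W) = ((5 + Y)*5)*W = (25 + 5*Y)*W = W*(25 + 5*Y))
n = 4
(n*((T(-4, -3) + 1)*4))*13 = (4*((5*(-3)*(5 - 4) + 1)*4))*13 = (4*((5*(-3)*1 + 1)*4))*13 = (4*((-15 + 1)*4))*13 = (4*(-14*4))*13 = (4*(-56))*13 = -224*13 = -2912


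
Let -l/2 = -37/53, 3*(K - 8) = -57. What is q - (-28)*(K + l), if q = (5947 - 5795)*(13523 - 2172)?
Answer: 91429404/53 ≈ 1.7251e+6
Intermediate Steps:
K = -11 (K = 8 + (⅓)*(-57) = 8 - 19 = -11)
l = 74/53 (l = -(-74)/53 = -2*(-37/53) = 74/53 ≈ 1.3962)
q = 1725352 (q = 152*11351 = 1725352)
q - (-28)*(K + l) = 1725352 - (-28)*(-11 + 74/53) = 1725352 - (-28)*(-509)/53 = 1725352 - 1*14252/53 = 1725352 - 14252/53 = 91429404/53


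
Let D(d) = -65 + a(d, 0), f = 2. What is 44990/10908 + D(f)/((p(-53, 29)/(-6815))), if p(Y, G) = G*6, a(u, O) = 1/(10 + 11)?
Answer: 97281085/38178 ≈ 2548.1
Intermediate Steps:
a(u, O) = 1/21
p(Y, G) = 6*G
D(d) = -1364/21 (D(d) = -65 + 1/21 = -1364/21)
44990/10908 + D(f)/((p(-53, 29)/(-6815))) = 44990/10908 - 1364/(21*((6*29)/(-6815))) = 44990*(1/10908) - 1364/(21*(174*(-1/6815))) = 22495/5454 - 1364/(21*(-6/235)) = 22495/5454 - 1364/21*(-235/6) = 22495/5454 + 160270/63 = 97281085/38178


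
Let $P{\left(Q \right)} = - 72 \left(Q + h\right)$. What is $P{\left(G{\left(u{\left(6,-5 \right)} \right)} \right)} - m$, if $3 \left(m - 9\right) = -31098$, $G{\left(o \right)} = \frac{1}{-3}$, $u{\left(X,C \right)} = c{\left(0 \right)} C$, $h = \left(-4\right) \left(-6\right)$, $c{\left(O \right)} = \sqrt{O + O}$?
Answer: $8653$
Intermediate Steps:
$c{\left(O \right)} = \sqrt{2} \sqrt{O}$ ($c{\left(O \right)} = \sqrt{2 O} = \sqrt{2} \sqrt{O}$)
$h = 24$
$u{\left(X,C \right)} = 0$ ($u{\left(X,C \right)} = \sqrt{2} \sqrt{0} C = \sqrt{2} \cdot 0 C = 0 C = 0$)
$G{\left(o \right)} = - \frac{1}{3}$
$m = -10357$ ($m = 9 + \frac{1}{3} \left(-31098\right) = 9 - 10366 = -10357$)
$P{\left(Q \right)} = -1728 - 72 Q$ ($P{\left(Q \right)} = - 72 \left(Q + 24\right) = - 72 \left(24 + Q\right) = -1728 - 72 Q$)
$P{\left(G{\left(u{\left(6,-5 \right)} \right)} \right)} - m = \left(-1728 - -24\right) - -10357 = \left(-1728 + 24\right) + 10357 = -1704 + 10357 = 8653$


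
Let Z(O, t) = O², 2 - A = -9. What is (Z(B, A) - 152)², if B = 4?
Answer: 18496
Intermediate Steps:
A = 11 (A = 2 - 1*(-9) = 2 + 9 = 11)
(Z(B, A) - 152)² = (4² - 152)² = (16 - 152)² = (-136)² = 18496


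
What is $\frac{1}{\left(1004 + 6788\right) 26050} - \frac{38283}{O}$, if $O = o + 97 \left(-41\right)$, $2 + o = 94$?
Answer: $\frac{74007091397}{7510319200} \approx 9.854$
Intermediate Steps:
$o = 92$ ($o = -2 + 94 = 92$)
$O = -3885$ ($O = 92 + 97 \left(-41\right) = 92 - 3977 = -3885$)
$\frac{1}{\left(1004 + 6788\right) 26050} - \frac{38283}{O} = \frac{1}{\left(1004 + 6788\right) 26050} - \frac{38283}{-3885} = \frac{1}{7792} \cdot \frac{1}{26050} - - \frac{1823}{185} = \frac{1}{7792} \cdot \frac{1}{26050} + \frac{1823}{185} = \frac{1}{202981600} + \frac{1823}{185} = \frac{74007091397}{7510319200}$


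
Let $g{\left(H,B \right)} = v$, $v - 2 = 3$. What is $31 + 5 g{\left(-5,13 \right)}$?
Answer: $56$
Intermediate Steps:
$v = 5$ ($v = 2 + 3 = 5$)
$g{\left(H,B \right)} = 5$
$31 + 5 g{\left(-5,13 \right)} = 31 + 5 \cdot 5 = 31 + 25 = 56$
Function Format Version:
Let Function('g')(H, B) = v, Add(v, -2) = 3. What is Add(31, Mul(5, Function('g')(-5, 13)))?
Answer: 56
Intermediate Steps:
v = 5 (v = Add(2, 3) = 5)
Function('g')(H, B) = 5
Add(31, Mul(5, Function('g')(-5, 13))) = Add(31, Mul(5, 5)) = Add(31, 25) = 56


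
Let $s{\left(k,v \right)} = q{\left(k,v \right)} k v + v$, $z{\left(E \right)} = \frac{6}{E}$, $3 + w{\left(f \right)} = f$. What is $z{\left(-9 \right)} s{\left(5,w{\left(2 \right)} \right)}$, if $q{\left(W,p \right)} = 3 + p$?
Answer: $\frac{22}{3} \approx 7.3333$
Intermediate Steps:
$w{\left(f \right)} = -3 + f$
$s{\left(k,v \right)} = v + k v \left(3 + v\right)$ ($s{\left(k,v \right)} = \left(3 + v\right) k v + v = k \left(3 + v\right) v + v = k v \left(3 + v\right) + v = v + k v \left(3 + v\right)$)
$z{\left(-9 \right)} s{\left(5,w{\left(2 \right)} \right)} = \frac{6}{-9} \left(-3 + 2\right) \left(1 + 5 \left(3 + \left(-3 + 2\right)\right)\right) = 6 \left(- \frac{1}{9}\right) \left(- (1 + 5 \left(3 - 1\right))\right) = - \frac{2 \left(- (1 + 5 \cdot 2)\right)}{3} = - \frac{2 \left(- (1 + 10)\right)}{3} = - \frac{2 \left(\left(-1\right) 11\right)}{3} = \left(- \frac{2}{3}\right) \left(-11\right) = \frac{22}{3}$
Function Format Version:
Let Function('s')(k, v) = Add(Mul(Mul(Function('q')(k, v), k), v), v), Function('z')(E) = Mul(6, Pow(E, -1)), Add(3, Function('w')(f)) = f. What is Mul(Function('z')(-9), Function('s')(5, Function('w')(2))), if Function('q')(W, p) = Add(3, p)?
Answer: Rational(22, 3) ≈ 7.3333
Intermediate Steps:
Function('w')(f) = Add(-3, f)
Function('s')(k, v) = Add(v, Mul(k, v, Add(3, v))) (Function('s')(k, v) = Add(Mul(Mul(Add(3, v), k), v), v) = Add(Mul(Mul(k, Add(3, v)), v), v) = Add(Mul(k, v, Add(3, v)), v) = Add(v, Mul(k, v, Add(3, v))))
Mul(Function('z')(-9), Function('s')(5, Function('w')(2))) = Mul(Mul(6, Pow(-9, -1)), Mul(Add(-3, 2), Add(1, Mul(5, Add(3, Add(-3, 2)))))) = Mul(Mul(6, Rational(-1, 9)), Mul(-1, Add(1, Mul(5, Add(3, -1))))) = Mul(Rational(-2, 3), Mul(-1, Add(1, Mul(5, 2)))) = Mul(Rational(-2, 3), Mul(-1, Add(1, 10))) = Mul(Rational(-2, 3), Mul(-1, 11)) = Mul(Rational(-2, 3), -11) = Rational(22, 3)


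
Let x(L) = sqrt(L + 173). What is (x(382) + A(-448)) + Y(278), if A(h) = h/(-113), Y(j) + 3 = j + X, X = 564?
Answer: 95255/113 + sqrt(555) ≈ 866.52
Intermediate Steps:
Y(j) = 561 + j (Y(j) = -3 + (j + 564) = -3 + (564 + j) = 561 + j)
A(h) = -h/113 (A(h) = h*(-1/113) = -h/113)
x(L) = sqrt(173 + L)
(x(382) + A(-448)) + Y(278) = (sqrt(173 + 382) - 1/113*(-448)) + (561 + 278) = (sqrt(555) + 448/113) + 839 = (448/113 + sqrt(555)) + 839 = 95255/113 + sqrt(555)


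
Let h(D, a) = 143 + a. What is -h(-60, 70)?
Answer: -213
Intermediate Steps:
-h(-60, 70) = -(143 + 70) = -1*213 = -213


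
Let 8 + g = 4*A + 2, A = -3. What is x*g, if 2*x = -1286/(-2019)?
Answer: -3858/673 ≈ -5.7325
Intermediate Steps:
x = 643/2019 (x = (-1286/(-2019))/2 = (-1286*(-1/2019))/2 = (½)*(1286/2019) = 643/2019 ≈ 0.31847)
g = -18 (g = -8 + (4*(-3) + 2) = -8 + (-12 + 2) = -8 - 10 = -18)
x*g = (643/2019)*(-18) = -3858/673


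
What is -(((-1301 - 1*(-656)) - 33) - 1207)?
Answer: 1885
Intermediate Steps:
-(((-1301 - 1*(-656)) - 33) - 1207) = -(((-1301 + 656) - 33) - 1207) = -((-645 - 33) - 1207) = -(-678 - 1207) = -1*(-1885) = 1885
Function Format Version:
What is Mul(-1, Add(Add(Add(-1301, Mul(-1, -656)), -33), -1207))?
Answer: 1885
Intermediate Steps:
Mul(-1, Add(Add(Add(-1301, Mul(-1, -656)), -33), -1207)) = Mul(-1, Add(Add(Add(-1301, 656), -33), -1207)) = Mul(-1, Add(Add(-645, -33), -1207)) = Mul(-1, Add(-678, -1207)) = Mul(-1, -1885) = 1885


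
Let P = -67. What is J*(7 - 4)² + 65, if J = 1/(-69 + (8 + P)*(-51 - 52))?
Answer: 390529/6008 ≈ 65.001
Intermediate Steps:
J = 1/6008 (J = 1/(-69 + (8 - 67)*(-51 - 52)) = 1/(-69 - 59*(-103)) = 1/(-69 + 6077) = 1/6008 ≈ 0.00016644)
J*(7 - 4)² + 65 = (7 - 4)²/6008 + 65 = (1/6008)*3² + 65 = (1/6008)*9 + 65 = 9/6008 + 65 = 390529/6008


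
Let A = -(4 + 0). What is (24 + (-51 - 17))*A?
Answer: 176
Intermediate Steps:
A = -4 (A = -1*4 = -4)
(24 + (-51 - 17))*A = (24 + (-51 - 17))*(-4) = (24 - 68)*(-4) = -44*(-4) = 176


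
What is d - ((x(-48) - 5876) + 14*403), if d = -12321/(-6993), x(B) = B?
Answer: 5959/21 ≈ 283.76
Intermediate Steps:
d = 37/21 (d = -12321*(-1/6993) = 37/21 ≈ 1.7619)
d - ((x(-48) - 5876) + 14*403) = 37/21 - ((-48 - 5876) + 14*403) = 37/21 - (-5924 + 5642) = 37/21 - 1*(-282) = 37/21 + 282 = 5959/21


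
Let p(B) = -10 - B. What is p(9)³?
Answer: -6859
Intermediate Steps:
p(9)³ = (-10 - 1*9)³ = (-10 - 9)³ = (-19)³ = -6859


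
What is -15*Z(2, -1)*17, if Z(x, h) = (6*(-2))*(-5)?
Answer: -15300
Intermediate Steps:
Z(x, h) = 60 (Z(x, h) = -12*(-5) = 60)
-15*Z(2, -1)*17 = -15*60*17 = -900*17 = -15300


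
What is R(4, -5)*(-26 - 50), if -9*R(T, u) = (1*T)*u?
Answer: -1520/9 ≈ -168.89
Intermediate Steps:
R(T, u) = -T*u/9 (R(T, u) = -1*T*u/9 = -T*u/9)
R(4, -5)*(-26 - 50) = (-⅑*4*(-5))*(-26 - 50) = (20/9)*(-76) = -1520/9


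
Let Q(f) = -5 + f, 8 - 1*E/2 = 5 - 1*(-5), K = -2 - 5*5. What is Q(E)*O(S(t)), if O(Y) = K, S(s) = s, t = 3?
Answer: 243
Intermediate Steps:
K = -27 (K = -2 - 25 = -27)
E = -4 (E = 16 - 2*(5 - 1*(-5)) = 16 - 2*(5 + 5) = 16 - 2*10 = 16 - 20 = -4)
O(Y) = -27
Q(E)*O(S(t)) = (-5 - 4)*(-27) = -9*(-27) = 243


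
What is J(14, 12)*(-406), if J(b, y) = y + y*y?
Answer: -63336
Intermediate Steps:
J(b, y) = y + y²
J(14, 12)*(-406) = (12*(1 + 12))*(-406) = (12*13)*(-406) = 156*(-406) = -63336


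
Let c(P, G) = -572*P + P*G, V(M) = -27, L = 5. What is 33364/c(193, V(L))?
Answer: -33364/115607 ≈ -0.28860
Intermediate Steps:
c(P, G) = -572*P + G*P
33364/c(193, V(L)) = 33364/((193*(-572 - 27))) = 33364/((193*(-599))) = 33364/(-115607) = 33364*(-1/115607) = -33364/115607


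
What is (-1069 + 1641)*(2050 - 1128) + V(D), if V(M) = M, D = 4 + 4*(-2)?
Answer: 527380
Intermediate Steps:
D = -4 (D = 4 - 8 = -4)
(-1069 + 1641)*(2050 - 1128) + V(D) = (-1069 + 1641)*(2050 - 1128) - 4 = 572*922 - 4 = 527384 - 4 = 527380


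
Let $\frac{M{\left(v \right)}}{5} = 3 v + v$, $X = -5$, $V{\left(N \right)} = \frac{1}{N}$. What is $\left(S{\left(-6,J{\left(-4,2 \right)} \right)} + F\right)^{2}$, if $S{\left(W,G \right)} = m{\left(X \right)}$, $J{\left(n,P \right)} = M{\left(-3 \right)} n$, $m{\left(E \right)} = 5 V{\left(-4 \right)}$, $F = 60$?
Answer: $\frac{55225}{16} \approx 3451.6$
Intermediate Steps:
$m{\left(E \right)} = - \frac{5}{4}$ ($m{\left(E \right)} = \frac{5}{-4} = 5 \left(- \frac{1}{4}\right) = - \frac{5}{4}$)
$M{\left(v \right)} = 20 v$ ($M{\left(v \right)} = 5 \left(3 v + v\right) = 5 \cdot 4 v = 20 v$)
$J{\left(n,P \right)} = - 60 n$ ($J{\left(n,P \right)} = 20 \left(-3\right) n = - 60 n$)
$S{\left(W,G \right)} = - \frac{5}{4}$
$\left(S{\left(-6,J{\left(-4,2 \right)} \right)} + F\right)^{2} = \left(- \frac{5}{4} + 60\right)^{2} = \left(\frac{235}{4}\right)^{2} = \frac{55225}{16}$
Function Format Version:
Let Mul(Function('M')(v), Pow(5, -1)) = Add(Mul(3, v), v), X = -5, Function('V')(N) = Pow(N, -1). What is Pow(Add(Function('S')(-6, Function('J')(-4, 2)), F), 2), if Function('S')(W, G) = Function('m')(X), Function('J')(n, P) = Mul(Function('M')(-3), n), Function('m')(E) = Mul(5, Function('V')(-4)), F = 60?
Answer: Rational(55225, 16) ≈ 3451.6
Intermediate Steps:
Function('m')(E) = Rational(-5, 4) (Function('m')(E) = Mul(5, Pow(-4, -1)) = Mul(5, Rational(-1, 4)) = Rational(-5, 4))
Function('M')(v) = Mul(20, v) (Function('M')(v) = Mul(5, Add(Mul(3, v), v)) = Mul(5, Mul(4, v)) = Mul(20, v))
Function('J')(n, P) = Mul(-60, n) (Function('J')(n, P) = Mul(Mul(20, -3), n) = Mul(-60, n))
Function('S')(W, G) = Rational(-5, 4)
Pow(Add(Function('S')(-6, Function('J')(-4, 2)), F), 2) = Pow(Add(Rational(-5, 4), 60), 2) = Pow(Rational(235, 4), 2) = Rational(55225, 16)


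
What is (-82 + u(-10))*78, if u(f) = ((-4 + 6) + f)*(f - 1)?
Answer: 468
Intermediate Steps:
u(f) = (-1 + f)*(2 + f) (u(f) = (2 + f)*(-1 + f) = (-1 + f)*(2 + f))
(-82 + u(-10))*78 = (-82 + (-2 - 10 + (-10)²))*78 = (-82 + (-2 - 10 + 100))*78 = (-82 + 88)*78 = 6*78 = 468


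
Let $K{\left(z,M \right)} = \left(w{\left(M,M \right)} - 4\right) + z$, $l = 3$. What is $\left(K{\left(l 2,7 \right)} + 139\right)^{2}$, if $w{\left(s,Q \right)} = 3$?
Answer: $20736$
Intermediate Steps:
$K{\left(z,M \right)} = -1 + z$ ($K{\left(z,M \right)} = \left(3 - 4\right) + z = -1 + z$)
$\left(K{\left(l 2,7 \right)} + 139\right)^{2} = \left(\left(-1 + 3 \cdot 2\right) + 139\right)^{2} = \left(\left(-1 + 6\right) + 139\right)^{2} = \left(5 + 139\right)^{2} = 144^{2} = 20736$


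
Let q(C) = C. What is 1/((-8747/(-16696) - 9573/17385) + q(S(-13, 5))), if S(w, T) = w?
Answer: -96753320/1260381231 ≈ -0.076765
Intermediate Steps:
1/((-8747/(-16696) - 9573/17385) + q(S(-13, 5))) = 1/((-8747/(-16696) - 9573/17385) - 13) = 1/((-8747*(-1/16696) - 9573*1/17385) - 13) = 1/((8747/16696 - 3191/5795) - 13) = 1/(-2588071/96753320 - 13) = 1/(-1260381231/96753320) = -96753320/1260381231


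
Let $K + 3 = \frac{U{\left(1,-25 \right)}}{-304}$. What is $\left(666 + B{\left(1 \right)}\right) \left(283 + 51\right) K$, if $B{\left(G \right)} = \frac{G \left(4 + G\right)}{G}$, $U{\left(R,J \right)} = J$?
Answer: $- \frac{99394559}{152} \approx -6.5391 \cdot 10^{5}$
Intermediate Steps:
$B{\left(G \right)} = 4 + G$
$K = - \frac{887}{304}$ ($K = -3 - \frac{25}{-304} = -3 - - \frac{25}{304} = -3 + \frac{25}{304} = - \frac{887}{304} \approx -2.9178$)
$\left(666 + B{\left(1 \right)}\right) \left(283 + 51\right) K = \left(666 + \left(4 + 1\right)\right) \left(283 + 51\right) \left(- \frac{887}{304}\right) = \left(666 + 5\right) 334 \left(- \frac{887}{304}\right) = 671 \cdot 334 \left(- \frac{887}{304}\right) = 224114 \left(- \frac{887}{304}\right) = - \frac{99394559}{152}$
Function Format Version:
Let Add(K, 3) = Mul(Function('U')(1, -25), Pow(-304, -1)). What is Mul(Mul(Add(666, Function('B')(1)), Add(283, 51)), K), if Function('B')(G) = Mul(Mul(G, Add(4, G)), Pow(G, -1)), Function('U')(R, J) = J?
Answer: Rational(-99394559, 152) ≈ -6.5391e+5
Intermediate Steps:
Function('B')(G) = Add(4, G)
K = Rational(-887, 304) (K = Add(-3, Mul(-25, Pow(-304, -1))) = Add(-3, Mul(-25, Rational(-1, 304))) = Add(-3, Rational(25, 304)) = Rational(-887, 304) ≈ -2.9178)
Mul(Mul(Add(666, Function('B')(1)), Add(283, 51)), K) = Mul(Mul(Add(666, Add(4, 1)), Add(283, 51)), Rational(-887, 304)) = Mul(Mul(Add(666, 5), 334), Rational(-887, 304)) = Mul(Mul(671, 334), Rational(-887, 304)) = Mul(224114, Rational(-887, 304)) = Rational(-99394559, 152)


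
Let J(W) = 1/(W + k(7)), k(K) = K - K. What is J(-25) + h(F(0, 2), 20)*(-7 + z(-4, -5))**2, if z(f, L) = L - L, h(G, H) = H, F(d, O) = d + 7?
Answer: 24499/25 ≈ 979.96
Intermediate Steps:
k(K) = 0
F(d, O) = 7 + d
J(W) = 1/W (J(W) = 1/(W + 0) = 1/W)
z(f, L) = 0
J(-25) + h(F(0, 2), 20)*(-7 + z(-4, -5))**2 = 1/(-25) + 20*(-7 + 0)**2 = -1/25 + 20*(-7)**2 = -1/25 + 20*49 = -1/25 + 980 = 24499/25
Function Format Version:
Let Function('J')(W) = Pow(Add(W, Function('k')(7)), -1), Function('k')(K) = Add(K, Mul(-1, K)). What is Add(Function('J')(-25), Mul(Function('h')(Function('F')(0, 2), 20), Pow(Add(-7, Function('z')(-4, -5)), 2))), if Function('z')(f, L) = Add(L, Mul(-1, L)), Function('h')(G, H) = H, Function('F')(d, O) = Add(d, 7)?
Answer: Rational(24499, 25) ≈ 979.96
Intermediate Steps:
Function('k')(K) = 0
Function('F')(d, O) = Add(7, d)
Function('J')(W) = Pow(W, -1) (Function('J')(W) = Pow(Add(W, 0), -1) = Pow(W, -1))
Function('z')(f, L) = 0
Add(Function('J')(-25), Mul(Function('h')(Function('F')(0, 2), 20), Pow(Add(-7, Function('z')(-4, -5)), 2))) = Add(Pow(-25, -1), Mul(20, Pow(Add(-7, 0), 2))) = Add(Rational(-1, 25), Mul(20, Pow(-7, 2))) = Add(Rational(-1, 25), Mul(20, 49)) = Add(Rational(-1, 25), 980) = Rational(24499, 25)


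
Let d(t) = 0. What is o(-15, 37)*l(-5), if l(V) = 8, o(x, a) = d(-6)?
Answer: 0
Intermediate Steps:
o(x, a) = 0
o(-15, 37)*l(-5) = 0*8 = 0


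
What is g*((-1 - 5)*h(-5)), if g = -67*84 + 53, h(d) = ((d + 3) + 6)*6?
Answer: 802800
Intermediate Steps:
h(d) = 54 + 6*d (h(d) = ((3 + d) + 6)*6 = (9 + d)*6 = 54 + 6*d)
g = -5575 (g = -5628 + 53 = -5575)
g*((-1 - 5)*h(-5)) = -5575*(-1 - 5)*(54 + 6*(-5)) = -(-33450)*(54 - 30) = -(-33450)*24 = -5575*(-144) = 802800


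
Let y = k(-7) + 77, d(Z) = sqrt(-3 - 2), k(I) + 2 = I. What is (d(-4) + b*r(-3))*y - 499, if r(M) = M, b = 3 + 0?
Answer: -1111 + 68*I*sqrt(5) ≈ -1111.0 + 152.05*I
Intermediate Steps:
k(I) = -2 + I
d(Z) = I*sqrt(5) (d(Z) = sqrt(-5) = I*sqrt(5))
b = 3
y = 68 (y = (-2 - 7) + 77 = -9 + 77 = 68)
(d(-4) + b*r(-3))*y - 499 = (I*sqrt(5) + 3*(-3))*68 - 499 = (I*sqrt(5) - 9)*68 - 499 = (-9 + I*sqrt(5))*68 - 499 = (-612 + 68*I*sqrt(5)) - 499 = -1111 + 68*I*sqrt(5)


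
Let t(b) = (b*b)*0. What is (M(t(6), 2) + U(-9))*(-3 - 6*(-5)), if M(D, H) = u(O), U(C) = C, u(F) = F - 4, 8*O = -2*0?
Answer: -351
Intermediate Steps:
O = 0 (O = (-2*0)/8 = (⅛)*0 = 0)
u(F) = -4 + F
t(b) = 0 (t(b) = b²*0 = 0)
M(D, H) = -4 (M(D, H) = -4 + 0 = -4)
(M(t(6), 2) + U(-9))*(-3 - 6*(-5)) = (-4 - 9)*(-3 - 6*(-5)) = -13*(-3 + 30) = -13*27 = -351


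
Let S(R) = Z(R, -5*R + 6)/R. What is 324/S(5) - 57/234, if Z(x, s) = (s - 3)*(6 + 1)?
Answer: -64643/6006 ≈ -10.763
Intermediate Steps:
Z(x, s) = -21 + 7*s (Z(x, s) = (-3 + s)*7 = -21 + 7*s)
S(R) = (21 - 35*R)/R (S(R) = (-21 + 7*(-5*R + 6))/R = (-21 + 7*(6 - 5*R))/R = (-21 + (42 - 35*R))/R = (21 - 35*R)/R)
324/S(5) - 57/234 = 324/(-35 + 21/5) - 57/234 = 324/(-35 + 21*(1/5)) - 57*1/234 = 324/(-35 + 21/5) - 19/78 = 324/(-154/5) - 19/78 = 324*(-5/154) - 19/78 = -810/77 - 19/78 = -64643/6006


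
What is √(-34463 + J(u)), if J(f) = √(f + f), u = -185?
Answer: √(-34463 + I*√370) ≈ 0.0518 + 185.64*I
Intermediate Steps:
J(f) = √2*√f (J(f) = √(2*f) = √2*√f)
√(-34463 + J(u)) = √(-34463 + √2*√(-185)) = √(-34463 + √2*(I*√185)) = √(-34463 + I*√370)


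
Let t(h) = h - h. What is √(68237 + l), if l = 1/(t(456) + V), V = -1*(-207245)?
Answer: √2930812588043170/207245 ≈ 261.22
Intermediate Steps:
t(h) = 0
V = 207245
l = 1/207245 (l = 1/(0 + 207245) = 1/207245 ≈ 4.8252e-6)
√(68237 + l) = √(68237 + 1/207245) = √(14141777066/207245) = √2930812588043170/207245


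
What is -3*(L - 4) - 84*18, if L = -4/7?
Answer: -10488/7 ≈ -1498.3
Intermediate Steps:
L = -4/7 (L = -4*1/7 = -4/7 ≈ -0.57143)
-3*(L - 4) - 84*18 = -3*(-4/7 - 4) - 84*18 = -3*(-32/7) - 1512 = 96/7 - 1512 = -10488/7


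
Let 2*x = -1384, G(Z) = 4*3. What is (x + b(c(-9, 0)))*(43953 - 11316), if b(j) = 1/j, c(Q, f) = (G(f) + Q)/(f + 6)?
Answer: -22519530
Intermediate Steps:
G(Z) = 12
x = -692 (x = (1/2)*(-1384) = -692)
c(Q, f) = (12 + Q)/(6 + f) (c(Q, f) = (12 + Q)/(f + 6) = (12 + Q)/(6 + f))
(x + b(c(-9, 0)))*(43953 - 11316) = (-692 + 1/((12 - 9)/(6 + 0)))*(43953 - 11316) = (-692 + 1/(3/6))*32637 = (-692 + 1/((1/6)*3))*32637 = (-692 + 1/(1/2))*32637 = (-692 + 2)*32637 = -690*32637 = -22519530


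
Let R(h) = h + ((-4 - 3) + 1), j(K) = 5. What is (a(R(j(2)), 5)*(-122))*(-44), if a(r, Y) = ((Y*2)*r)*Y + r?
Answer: -273768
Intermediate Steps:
R(h) = -6 + h (R(h) = h + (-7 + 1) = h - 6 = -6 + h)
a(r, Y) = r + 2*r*Y² (a(r, Y) = ((2*Y)*r)*Y + r = (2*Y*r)*Y + r = 2*r*Y² + r = r + 2*r*Y²)
(a(R(j(2)), 5)*(-122))*(-44) = (((-6 + 5)*(1 + 2*5²))*(-122))*(-44) = (-(1 + 2*25)*(-122))*(-44) = (-(1 + 50)*(-122))*(-44) = (-1*51*(-122))*(-44) = -51*(-122)*(-44) = 6222*(-44) = -273768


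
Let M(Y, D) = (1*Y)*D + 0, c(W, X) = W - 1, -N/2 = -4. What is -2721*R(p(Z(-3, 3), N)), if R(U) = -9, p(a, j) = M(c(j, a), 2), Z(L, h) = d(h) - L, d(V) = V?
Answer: 24489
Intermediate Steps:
N = 8 (N = -2*(-4) = 8)
c(W, X) = -1 + W
M(Y, D) = D*Y (M(Y, D) = Y*D + 0 = D*Y + 0 = D*Y)
Z(L, h) = h - L
p(a, j) = -2 + 2*j (p(a, j) = 2*(-1 + j) = -2 + 2*j)
-2721*R(p(Z(-3, 3), N)) = -2721*(-9) = 24489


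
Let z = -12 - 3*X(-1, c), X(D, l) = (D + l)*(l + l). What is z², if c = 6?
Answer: 36864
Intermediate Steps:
X(D, l) = 2*l*(D + l) (X(D, l) = (D + l)*(2*l) = 2*l*(D + l))
z = -192 (z = -12 - 6*6*(-1 + 6) = -12 - 6*6*5 = -12 - 3*60 = -12 - 180 = -192)
z² = (-192)² = 36864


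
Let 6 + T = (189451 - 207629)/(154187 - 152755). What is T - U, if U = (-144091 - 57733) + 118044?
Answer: 59973095/716 ≈ 83761.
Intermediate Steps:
T = -13385/716 (T = -6 + (189451 - 207629)/(154187 - 152755) = -6 - 18178/1432 = -6 - 18178*1/1432 = -6 - 9089/716 = -13385/716 ≈ -18.694)
U = -83780 (U = -201824 + 118044 = -83780)
T - U = -13385/716 - 1*(-83780) = -13385/716 + 83780 = 59973095/716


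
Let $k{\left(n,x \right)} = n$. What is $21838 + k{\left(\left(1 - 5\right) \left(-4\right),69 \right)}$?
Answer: $21854$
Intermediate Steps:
$21838 + k{\left(\left(1 - 5\right) \left(-4\right),69 \right)} = 21838 + \left(1 - 5\right) \left(-4\right) = 21838 - -16 = 21838 + 16 = 21854$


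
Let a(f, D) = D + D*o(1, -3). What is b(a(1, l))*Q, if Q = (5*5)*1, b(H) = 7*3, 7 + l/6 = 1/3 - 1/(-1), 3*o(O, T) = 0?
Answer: 525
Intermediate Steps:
o(O, T) = 0 (o(O, T) = (⅓)*0 = 0)
l = -34 (l = -42 + 6*(1/3 - 1/(-1)) = -42 + 6*(1*(⅓) - 1*(-1)) = -42 + 6*(⅓ + 1) = -42 + 6*(4/3) = -42 + 8 = -34)
a(f, D) = D (a(f, D) = D + D*0 = D + 0 = D)
b(H) = 21
Q = 25 (Q = 25*1 = 25)
b(a(1, l))*Q = 21*25 = 525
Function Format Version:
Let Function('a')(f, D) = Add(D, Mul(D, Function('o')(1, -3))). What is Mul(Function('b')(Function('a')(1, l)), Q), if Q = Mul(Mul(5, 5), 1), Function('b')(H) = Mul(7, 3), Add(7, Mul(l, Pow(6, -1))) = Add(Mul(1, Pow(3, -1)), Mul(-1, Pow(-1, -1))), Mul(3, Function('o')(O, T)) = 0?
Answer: 525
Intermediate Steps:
Function('o')(O, T) = 0 (Function('o')(O, T) = Mul(Rational(1, 3), 0) = 0)
l = -34 (l = Add(-42, Mul(6, Add(Mul(1, Pow(3, -1)), Mul(-1, Pow(-1, -1))))) = Add(-42, Mul(6, Add(Mul(1, Rational(1, 3)), Mul(-1, -1)))) = Add(-42, Mul(6, Add(Rational(1, 3), 1))) = Add(-42, Mul(6, Rational(4, 3))) = Add(-42, 8) = -34)
Function('a')(f, D) = D (Function('a')(f, D) = Add(D, Mul(D, 0)) = Add(D, 0) = D)
Function('b')(H) = 21
Q = 25 (Q = Mul(25, 1) = 25)
Mul(Function('b')(Function('a')(1, l)), Q) = Mul(21, 25) = 525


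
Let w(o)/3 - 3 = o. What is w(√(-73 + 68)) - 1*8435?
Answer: -8426 + 3*I*√5 ≈ -8426.0 + 6.7082*I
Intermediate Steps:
w(o) = 9 + 3*o
w(√(-73 + 68)) - 1*8435 = (9 + 3*√(-73 + 68)) - 1*8435 = (9 + 3*√(-5)) - 8435 = (9 + 3*(I*√5)) - 8435 = (9 + 3*I*√5) - 8435 = -8426 + 3*I*√5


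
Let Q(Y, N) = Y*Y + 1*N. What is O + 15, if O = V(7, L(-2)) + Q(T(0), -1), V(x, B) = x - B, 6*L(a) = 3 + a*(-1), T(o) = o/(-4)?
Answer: 121/6 ≈ 20.167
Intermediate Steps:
T(o) = -o/4 (T(o) = o*(-¼) = -o/4)
L(a) = ½ - a/6 (L(a) = (3 + a*(-1))/6 = (3 - a)/6 = ½ - a/6)
Q(Y, N) = N + Y² (Q(Y, N) = Y² + N = N + Y²)
O = 31/6 (O = (7 - (½ - ⅙*(-2))) + (-1 + (-¼*0)²) = (7 - (½ + ⅓)) + (-1 + 0²) = (7 - 1*⅚) + (-1 + 0) = (7 - ⅚) - 1 = 37/6 - 1 = 31/6 ≈ 5.1667)
O + 15 = 31/6 + 15 = 121/6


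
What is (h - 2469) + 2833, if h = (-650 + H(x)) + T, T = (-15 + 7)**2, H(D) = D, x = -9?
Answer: -231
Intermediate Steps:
T = 64 (T = (-8)**2 = 64)
h = -595 (h = (-650 - 9) + 64 = -659 + 64 = -595)
(h - 2469) + 2833 = (-595 - 2469) + 2833 = -3064 + 2833 = -231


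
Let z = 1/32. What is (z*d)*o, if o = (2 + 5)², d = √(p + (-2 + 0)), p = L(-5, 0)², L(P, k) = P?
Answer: 49*√23/32 ≈ 7.3436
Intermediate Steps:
p = 25 (p = (-5)² = 25)
z = 1/32 ≈ 0.031250
d = √23 (d = √(25 + (-2 + 0)) = √(25 - 2) = √23 ≈ 4.7958)
o = 49 (o = 7² = 49)
(z*d)*o = (√23/32)*49 = 49*√23/32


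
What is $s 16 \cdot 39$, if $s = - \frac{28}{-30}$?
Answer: $\frac{2912}{5} \approx 582.4$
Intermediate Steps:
$s = \frac{14}{15}$ ($s = \left(-28\right) \left(- \frac{1}{30}\right) = \frac{14}{15} \approx 0.93333$)
$s 16 \cdot 39 = \frac{14}{15} \cdot 16 \cdot 39 = \frac{224}{15} \cdot 39 = \frac{2912}{5}$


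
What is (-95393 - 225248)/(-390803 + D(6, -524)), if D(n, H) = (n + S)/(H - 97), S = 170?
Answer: 199118061/242688839 ≈ 0.82047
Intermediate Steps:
D(n, H) = (170 + n)/(-97 + H) (D(n, H) = (n + 170)/(H - 97) = (170 + n)/(-97 + H))
(-95393 - 225248)/(-390803 + D(6, -524)) = (-95393 - 225248)/(-390803 + (170 + 6)/(-97 - 524)) = -320641/(-390803 + 176/(-621)) = -320641/(-390803 - 1/621*176) = -320641/(-390803 - 176/621) = -320641/(-242688839/621) = -320641*(-621/242688839) = 199118061/242688839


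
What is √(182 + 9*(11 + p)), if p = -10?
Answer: √191 ≈ 13.820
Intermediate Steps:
√(182 + 9*(11 + p)) = √(182 + 9*(11 - 10)) = √(182 + 9*1) = √(182 + 9) = √191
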